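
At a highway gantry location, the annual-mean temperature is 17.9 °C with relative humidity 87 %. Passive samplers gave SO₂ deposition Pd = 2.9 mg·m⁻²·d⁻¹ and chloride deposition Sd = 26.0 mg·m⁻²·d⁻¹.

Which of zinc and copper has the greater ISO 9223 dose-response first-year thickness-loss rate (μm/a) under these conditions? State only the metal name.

copper

zinc: temperature factor f = -0.071·(7.9) = -0.5609
  sulphur-dioxide contribution → 0.6434 μm/a
  chloride contribution → 1.029 μm/a
  ⇒ r_corr(zinc) = 1.673 μm/a
copper: temperature factor f = -0.080·(7.9) = -0.6320
  sulphur-dioxide contribution → 0.6299 μm/a
  chloride contribution → 1.361 μm/a
  ⇒ r_corr(copper) = 1.991 μm/a
Ordering by μm/a: copper (1.99) > zinc (1.67)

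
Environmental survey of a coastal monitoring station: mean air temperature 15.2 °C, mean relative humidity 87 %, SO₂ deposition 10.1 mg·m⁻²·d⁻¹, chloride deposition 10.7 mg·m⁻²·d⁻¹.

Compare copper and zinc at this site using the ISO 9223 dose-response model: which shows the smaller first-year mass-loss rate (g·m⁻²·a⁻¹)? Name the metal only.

copper: temperature factor f = -0.080·(5.2) = -0.4160
  SO₂ term: 0.0053·10.1^0.26·exp(0.059·87-0.4160) = 1.081
  Cl⁻ term: 0.01025·10.7^0.27·exp(0.036·87+0.049·15.2) = 0.9383
  r_corr = 1.081 + 0.9383 = 2.02 μm/a
  mass loss = 2.02 μm/a × 8.96 g/cm³ = 18.1 g·m⁻²·a⁻¹
zinc: temperature factor f = -0.071·(5.2) = -0.3692
  Pd branch = 0.0129·Pd^0.44·e^(0.046·RH+f) = 1.35 μm/a
  Sd branch = 0.0175·Sd^0.57·e^(0.008·RH+0.085·T) = 0.4934 μm/a
  sum: 1.35 + 0.4934 → r_corr = 1.843 μm/a
  mass loss = 1.843 μm/a × 7.14 g/cm³ = 13.16 g·m⁻²·a⁻¹
Ordering by g·m⁻²·a⁻¹: copper (18.1) > zinc (13.2)

zinc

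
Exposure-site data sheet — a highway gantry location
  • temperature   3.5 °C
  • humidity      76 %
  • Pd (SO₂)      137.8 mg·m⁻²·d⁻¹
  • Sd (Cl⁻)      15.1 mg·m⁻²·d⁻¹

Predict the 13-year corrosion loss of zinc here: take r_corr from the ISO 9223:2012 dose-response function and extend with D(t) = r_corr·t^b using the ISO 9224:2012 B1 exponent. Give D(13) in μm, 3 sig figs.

D(13) = 25.0 μm

zinc: f(T) = +0.038·(T−10) [T≤10 °C] = -0.2470
  SO₂ term: 0.0129·137.8^0.44·exp(0.046·76-0.2470) = 2.903
  Sd branch = 0.0175·Sd^0.57·e^(0.008·RH+0.085·T) = 0.2034 μm/a
  sum: 2.903 + 0.2034 → r_corr = 3.107 μm/a
ISO 9224: D(t) = r_corr · t^b with b = 0.813 (zinc, B1)
  D(13) = 3.107 × 13^0.813 = 3.107 × 8.047 = 25 μm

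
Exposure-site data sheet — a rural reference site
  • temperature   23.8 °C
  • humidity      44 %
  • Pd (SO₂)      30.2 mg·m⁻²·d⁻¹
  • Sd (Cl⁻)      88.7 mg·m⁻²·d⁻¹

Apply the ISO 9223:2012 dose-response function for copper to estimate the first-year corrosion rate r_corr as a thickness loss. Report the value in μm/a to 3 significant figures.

copper: T>10 °C ⇒ hinge -0.080·(23.8−10) = -1.1040
  sulphur-dioxide contribution → 0.05715 μm/a
  chloride contribution → 0.5383 μm/a
  ⇒ r_corr(copper) = 0.5955 μm/a

r_corr = 0.595 μm/a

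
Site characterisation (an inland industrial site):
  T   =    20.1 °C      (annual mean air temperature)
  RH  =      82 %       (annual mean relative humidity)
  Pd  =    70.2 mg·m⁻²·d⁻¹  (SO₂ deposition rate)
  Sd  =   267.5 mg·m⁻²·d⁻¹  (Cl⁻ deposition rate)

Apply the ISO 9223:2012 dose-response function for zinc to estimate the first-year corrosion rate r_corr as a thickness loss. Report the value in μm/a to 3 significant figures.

r_corr = 6.28 μm/a

zinc: T>10 °C ⇒ hinge -0.071·(20.1−10) = -0.7171
  sulphur-dioxide contribution → 1.777 μm/a
  chloride contribution → 4.503 μm/a
  ⇒ r_corr(zinc) = 6.28 μm/a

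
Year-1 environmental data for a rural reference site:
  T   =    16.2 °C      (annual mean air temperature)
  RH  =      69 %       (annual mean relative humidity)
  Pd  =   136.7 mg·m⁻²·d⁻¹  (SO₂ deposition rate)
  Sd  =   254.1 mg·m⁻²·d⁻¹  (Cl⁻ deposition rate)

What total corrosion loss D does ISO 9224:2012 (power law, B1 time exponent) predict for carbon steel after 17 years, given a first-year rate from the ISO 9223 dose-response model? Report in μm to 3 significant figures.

D(17) = 545 μm

carbon steel: T>10 °C ⇒ hinge -0.054·(16.2−10) = -0.3348
  Pd branch = 1.77·Pd^0.52·e^(0.02·RH+f) = 64.94 μm/a
  Cl⁻ term: 0.102·254.1^0.62·exp(0.033·69+0.04·16.2) = 58.89
  r_corr = 64.94 + 58.89 = 123.8 μm/a
Power-law: D(17) = r_corr · 17^0.523
  D(17) = 123.8 × 17^0.523 = 123.8 × 4.401 = 544.9 μm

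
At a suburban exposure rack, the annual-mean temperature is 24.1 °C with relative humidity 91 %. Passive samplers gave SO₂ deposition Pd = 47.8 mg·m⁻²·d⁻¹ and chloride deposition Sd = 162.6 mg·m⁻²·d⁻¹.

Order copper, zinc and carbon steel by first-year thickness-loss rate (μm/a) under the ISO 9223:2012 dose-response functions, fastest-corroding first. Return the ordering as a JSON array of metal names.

copper: temperature factor f = -0.080·(14.1) = -1.1280
  sulphur-dioxide contribution → 1.006 μm/a
  chloride contribution → 3.494 μm/a
  ⇒ r_corr(copper) = 4.5 μm/a
zinc: T>10 °C ⇒ hinge -0.071·(24.1−10) = -1.0011
  sulphur-dioxide contribution → 1.709 μm/a
  chloride contribution → 5.119 μm/a
  total first-year rate 6.828 μm/a
carbon steel: temperature factor f = -0.054·(14.1) = -0.7614
  sulphur-dioxide contribution → 38.11 μm/a
  chloride contribution → 126.6 μm/a
  total first-year rate 164.7 μm/a
Ordering by μm/a: carbon steel (165) > zinc (6.83) > copper (4.5)

["carbon steel", "zinc", "copper"]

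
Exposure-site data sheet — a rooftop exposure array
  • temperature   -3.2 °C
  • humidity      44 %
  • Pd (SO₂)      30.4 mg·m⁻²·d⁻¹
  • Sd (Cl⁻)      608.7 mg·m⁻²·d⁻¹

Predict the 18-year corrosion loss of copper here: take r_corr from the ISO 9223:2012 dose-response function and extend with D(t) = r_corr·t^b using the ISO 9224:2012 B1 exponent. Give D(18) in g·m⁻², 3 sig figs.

copper: T≤10 °C ⇒ hinge +0.126·(-3.2−10) = -1.6632
  SO₂ term: 0.0053·30.4^0.26·exp(0.059·44-1.6632) = 0.03273
  Sd branch = 0.01025·Sd^0.27·e^(0.036·RH+0.049·T) = 0.2412 μm/a
  sum: 0.03273 + 0.2412 → r_corr = 0.2739 μm/a
ISO 9224: D(t) = r_corr · t^b with b = 0.667 (copper, B1)
  D(18) = 0.2739 × 18^0.667 = 0.2739 × 6.875 = 1.883 μm
  Mass loss = 1.883 μm × 8.96 g/cm³ = 16.87 g·m⁻²

D(18) = 16.9 g·m⁻²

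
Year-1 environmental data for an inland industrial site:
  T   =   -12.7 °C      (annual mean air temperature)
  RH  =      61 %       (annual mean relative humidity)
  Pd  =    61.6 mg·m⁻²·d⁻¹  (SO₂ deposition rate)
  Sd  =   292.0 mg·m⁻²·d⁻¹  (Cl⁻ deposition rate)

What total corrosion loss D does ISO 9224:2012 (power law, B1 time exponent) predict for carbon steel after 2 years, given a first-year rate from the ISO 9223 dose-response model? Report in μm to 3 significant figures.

D(2) = 24.7 μm

carbon steel: T≤10 °C ⇒ hinge +0.150·(-12.7−10) = -3.4050
  sulphur-dioxide contribution → 1.697 μm/a
  chloride contribution → 15.51 μm/a
  total first-year rate 17.21 μm/a
Long-term exponent b (ISO 9224 Table 2, B1) = 0.523
  D(2) = 17.21 × 2^0.523 = 17.21 × 1.437 = 24.73 μm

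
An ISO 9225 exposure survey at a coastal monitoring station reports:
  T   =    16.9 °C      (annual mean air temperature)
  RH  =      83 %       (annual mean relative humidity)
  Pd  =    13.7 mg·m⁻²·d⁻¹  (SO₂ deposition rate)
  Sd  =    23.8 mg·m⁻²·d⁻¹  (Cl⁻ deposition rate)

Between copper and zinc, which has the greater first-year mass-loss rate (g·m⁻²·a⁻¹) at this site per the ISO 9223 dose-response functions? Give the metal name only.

copper: temperature factor f = -0.080·(6.9) = -0.5520
  sulphur-dioxide contribution → 0.8069 μm/a
  chloride contribution → 1.096 μm/a
  total first-year rate 1.903 μm/a
  mass loss = 1.903 μm/a × 8.96 g/cm³ = 17.05 g·m⁻²·a⁻¹
zinc: f(T) = -0.071·(T−10) [T>10 °C] = -0.4899
  sulphur-dioxide contribution → 1.138 μm/a
  chloride contribution → 0.8708 μm/a
  ⇒ r_corr(zinc) = 2.009 μm/a
  mass loss = 2.009 μm/a × 7.14 g/cm³ = 14.34 g·m⁻²·a⁻¹
Ordering by g·m⁻²·a⁻¹: copper (17) > zinc (14.3)

copper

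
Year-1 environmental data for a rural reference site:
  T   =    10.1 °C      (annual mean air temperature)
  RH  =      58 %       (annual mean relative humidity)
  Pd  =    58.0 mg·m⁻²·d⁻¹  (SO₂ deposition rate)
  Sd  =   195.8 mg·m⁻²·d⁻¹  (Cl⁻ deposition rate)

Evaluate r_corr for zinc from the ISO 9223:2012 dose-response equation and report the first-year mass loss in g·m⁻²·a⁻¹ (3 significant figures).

zinc: f(T) = -0.071·(T−10) [T>10 °C] = -0.0071
  Pd branch = 0.0129·Pd^0.44·e^(0.046·RH+f) = 1.102 μm/a
  Sd branch = 0.0175·Sd^0.57·e^(0.008·RH+0.085·T) = 1.33 μm/a
  sum: 1.102 + 1.33 → r_corr = 2.431 μm/a
Convert to mass loss: 2.431 μm/a × 7.14 g/cm³ = 17.36 g·m⁻²·a⁻¹

r_corr = 17.4 g·m⁻²·a⁻¹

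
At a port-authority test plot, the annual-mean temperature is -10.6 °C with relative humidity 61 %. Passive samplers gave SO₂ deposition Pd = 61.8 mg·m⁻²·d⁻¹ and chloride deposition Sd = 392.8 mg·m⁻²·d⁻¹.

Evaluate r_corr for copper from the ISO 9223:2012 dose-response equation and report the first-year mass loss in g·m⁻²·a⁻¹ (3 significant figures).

copper: temperature factor f = +0.126·(-20.6) = -2.5956
  Pd branch = 0.0053·Pd^0.26·e^(0.059·RH+f) = 0.04224 μm/a
  Cl⁻ term: 0.01025·392.8^0.27·exp(0.036·61+0.049·-10.6) = 0.275
  sum: 0.04224 + 0.275 → r_corr = 0.3172 μm/a
Convert to mass loss: 0.3172 μm/a × 8.96 g/cm³ = 2.842 g·m⁻²·a⁻¹

r_corr = 2.84 g·m⁻²·a⁻¹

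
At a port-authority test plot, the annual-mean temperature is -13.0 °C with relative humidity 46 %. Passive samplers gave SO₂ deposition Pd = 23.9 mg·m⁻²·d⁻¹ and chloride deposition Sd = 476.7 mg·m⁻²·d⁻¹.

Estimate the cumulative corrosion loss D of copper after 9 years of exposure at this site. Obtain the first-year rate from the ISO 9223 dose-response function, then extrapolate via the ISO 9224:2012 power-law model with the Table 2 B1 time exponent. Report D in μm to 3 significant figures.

D(9) = 0.694 μm

copper: f(T) = +0.126·(T−10) [T≤10 °C] = -2.8980
  sulphur-dioxide contribution → 0.01006 μm/a
  chloride contribution → 0.1501 μm/a
  ⇒ r_corr(copper) = 0.1602 μm/a
ISO 9224: D(t) = r_corr · t^b with b = 0.667 (copper, B1)
  D(9) = 0.1602 × 9^0.667 = 0.1602 × 4.33 = 0.6935 μm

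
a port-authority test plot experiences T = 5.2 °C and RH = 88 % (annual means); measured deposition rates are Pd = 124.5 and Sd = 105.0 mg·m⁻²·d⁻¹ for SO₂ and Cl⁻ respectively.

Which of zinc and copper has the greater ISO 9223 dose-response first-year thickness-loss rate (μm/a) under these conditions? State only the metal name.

zinc: T≤10 °C ⇒ hinge +0.038·(5.2−10) = -0.1824
  sulphur-dioxide contribution → 5.144 μm/a
  chloride contribution → 0.7813 μm/a
  total first-year rate 5.925 μm/a
copper: T≤10 °C ⇒ hinge +0.126·(5.2−10) = -0.6048
  sulphur-dioxide contribution → 1.825 μm/a
  chloride contribution → 1.104 μm/a
  ⇒ r_corr(copper) = 2.929 μm/a
Ordering by μm/a: zinc (5.92) > copper (2.93)

zinc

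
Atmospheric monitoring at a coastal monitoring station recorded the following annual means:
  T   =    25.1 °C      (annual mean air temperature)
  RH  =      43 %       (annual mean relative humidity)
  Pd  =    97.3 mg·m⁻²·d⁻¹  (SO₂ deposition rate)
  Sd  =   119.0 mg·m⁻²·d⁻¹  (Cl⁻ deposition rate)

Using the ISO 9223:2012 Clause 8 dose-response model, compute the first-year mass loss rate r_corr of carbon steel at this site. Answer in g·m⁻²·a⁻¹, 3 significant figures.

r_corr = 332 g·m⁻²·a⁻¹

carbon steel: T>10 °C ⇒ hinge -0.054·(25.1−10) = -0.8154
  sulphur-dioxide contribution → 20.01 μm/a
  chloride contribution → 22.27 μm/a
  total first-year rate 42.28 μm/a
Convert to mass loss: 42.28 μm/a × 7.85 g/cm³ = 331.9 g·m⁻²·a⁻¹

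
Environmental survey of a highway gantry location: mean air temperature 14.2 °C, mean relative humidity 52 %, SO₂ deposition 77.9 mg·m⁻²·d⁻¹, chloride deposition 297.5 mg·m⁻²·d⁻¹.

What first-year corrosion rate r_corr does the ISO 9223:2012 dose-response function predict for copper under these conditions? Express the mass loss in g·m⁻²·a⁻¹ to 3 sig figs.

copper: T>10 °C ⇒ hinge -0.080·(14.2−10) = -0.3360
  SO₂ term: 0.0053·77.9^0.26·exp(0.059·52-0.3360) = 0.2527
  Cl⁻ term: 0.01025·297.5^0.27·exp(0.036·52+0.049·14.2) = 0.6219
  sum: 0.2527 + 0.6219 → r_corr = 0.8746 μm/a
Convert to mass loss: 0.8746 μm/a × 8.96 g/cm³ = 7.837 g·m⁻²·a⁻¹

r_corr = 7.84 g·m⁻²·a⁻¹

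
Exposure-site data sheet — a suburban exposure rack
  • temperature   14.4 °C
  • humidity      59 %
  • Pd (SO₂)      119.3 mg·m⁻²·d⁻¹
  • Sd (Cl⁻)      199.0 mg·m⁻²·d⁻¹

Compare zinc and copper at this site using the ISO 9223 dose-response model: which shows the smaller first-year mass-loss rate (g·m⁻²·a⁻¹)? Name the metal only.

copper

zinc: T>10 °C ⇒ hinge -0.071·(14.4−10) = -0.3124
  Pd branch = 0.0129·Pd^0.44·e^(0.046·RH+f) = 1.168 μm/a
  Cl⁻ term: 0.0175·199.0^0.57·exp(0.008·59+0.085·14.4) = 1.95
  sum: 1.168 + 1.95 → r_corr = 3.117 μm/a
  mass loss = 3.117 μm/a × 7.14 g/cm³ = 22.26 g·m⁻²·a⁻¹
copper: temperature factor f = -0.080·(4.4) = -0.3520
  Pd branch = 0.0053·Pd^0.26·e^(0.059·RH+f) = 0.4199 μm/a
  Cl⁻ term: 0.01025·199.0^0.27·exp(0.036·59+0.049·14.4) = 0.7249
  r_corr = 0.4199 + 0.7249 = 1.145 μm/a
  mass loss = 1.145 μm/a × 8.96 g/cm³ = 10.26 g·m⁻²·a⁻¹
Ordering by g·m⁻²·a⁻¹: zinc (22.3) > copper (10.3)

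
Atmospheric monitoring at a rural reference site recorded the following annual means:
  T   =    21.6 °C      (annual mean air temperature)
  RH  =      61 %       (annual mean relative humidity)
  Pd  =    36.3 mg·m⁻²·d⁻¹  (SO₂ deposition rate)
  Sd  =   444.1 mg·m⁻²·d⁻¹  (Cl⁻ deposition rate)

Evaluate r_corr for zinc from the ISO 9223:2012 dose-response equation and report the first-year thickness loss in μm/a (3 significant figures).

r_corr = 6.23 μm/a

zinc: temperature factor f = -0.071·(11.6) = -0.8236
  sulphur-dioxide contribution → 0.4549 μm/a
  chloride contribution → 5.773 μm/a
  ⇒ r_corr(zinc) = 6.228 μm/a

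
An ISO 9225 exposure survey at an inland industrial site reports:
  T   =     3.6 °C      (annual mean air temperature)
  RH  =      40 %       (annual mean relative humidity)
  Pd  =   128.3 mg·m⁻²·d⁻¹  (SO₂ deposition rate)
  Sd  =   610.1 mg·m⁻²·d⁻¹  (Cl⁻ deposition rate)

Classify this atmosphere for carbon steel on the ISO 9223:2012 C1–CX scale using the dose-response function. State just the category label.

C3

carbon steel: T≤10 °C ⇒ hinge +0.150·(3.6−10) = -0.9600
  Pd branch = 1.77·Pd^0.52·e^(0.02·RH+f) = 18.83 μm/a
  Sd branch = 0.102·Sd^0.62·e^(0.033·RH+0.04·T) = 23.52 μm/a
  r_corr = 18.83 + 23.52 = 42.34 μm/a
ISO 9223 Table 2 (carbon steel): 25 < 42.3 ≤ 50 μm/a ⇒ C3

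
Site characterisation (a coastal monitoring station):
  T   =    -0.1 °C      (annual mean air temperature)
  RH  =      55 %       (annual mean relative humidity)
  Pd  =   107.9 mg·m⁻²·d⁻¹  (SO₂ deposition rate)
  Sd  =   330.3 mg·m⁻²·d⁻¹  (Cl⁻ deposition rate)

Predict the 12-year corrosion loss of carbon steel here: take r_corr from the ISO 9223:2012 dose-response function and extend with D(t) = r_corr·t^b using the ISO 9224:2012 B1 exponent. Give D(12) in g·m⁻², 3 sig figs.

carbon steel: temperature factor f = +0.150·(-10.1) = -1.5150
  sulphur-dioxide contribution → 13.33 μm/a
  chloride contribution → 22.74 μm/a
  total first-year rate 36.07 μm/a
Long-term exponent b (ISO 9224 Table 2, B1) = 0.523
  D(12) = 36.07 × 12^0.523 = 36.07 × 3.668 = 132.3 μm
  Mass loss = 132.3 μm × 7.85 g/cm³ = 1039 g·m⁻²

D(12) = 1.04e+03 g·m⁻²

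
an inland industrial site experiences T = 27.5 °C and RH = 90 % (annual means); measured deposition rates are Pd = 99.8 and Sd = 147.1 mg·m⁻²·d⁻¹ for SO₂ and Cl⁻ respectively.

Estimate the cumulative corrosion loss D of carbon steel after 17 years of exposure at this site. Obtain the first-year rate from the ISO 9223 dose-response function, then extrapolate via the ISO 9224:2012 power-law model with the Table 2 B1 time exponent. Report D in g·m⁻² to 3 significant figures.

D(17) = 6.13e+03 g·m⁻²

carbon steel: T>10 °C ⇒ hinge -0.054·(27.5−10) = -0.9450
  SO₂ term: 1.77·99.8^0.52·exp(0.02·90-0.9450) = 45.59
  Sd branch = 0.102·Sd^0.62·e^(0.033·RH+0.04·T) = 131.9 μm/a
  sum: 45.59 + 131.9 → r_corr = 177.4 μm/a
Long-term exponent b (ISO 9224 Table 2, B1) = 0.523
  D(17) = 177.4 × 17^0.523 = 177.4 × 4.401 = 780.9 μm
  Mass loss = 780.9 μm × 7.85 g/cm³ = 6130 g·m⁻²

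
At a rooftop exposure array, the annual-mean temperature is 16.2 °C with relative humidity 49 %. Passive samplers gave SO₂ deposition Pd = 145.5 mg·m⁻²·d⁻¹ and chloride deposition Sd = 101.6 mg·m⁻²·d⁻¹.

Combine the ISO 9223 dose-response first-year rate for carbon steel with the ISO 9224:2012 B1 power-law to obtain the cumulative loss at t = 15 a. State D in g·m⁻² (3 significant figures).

D(15) = 2.01e+03 g·m⁻²

carbon steel: f(T) = -0.054·(T−10) [T>10 °C] = -0.3348
  SO₂ term: 1.77·145.5^0.52·exp(0.02·49-0.3348) = 44.96
  Cl⁻ term: 0.102·101.6^0.62·exp(0.033·49+0.04·16.2) = 17.24
  sum: 44.96 + 17.24 → r_corr = 62.2 μm/a
Long-term exponent b (ISO 9224 Table 2, B1) = 0.523
  D(15) = 62.2 × 15^0.523 = 62.2 × 4.122 = 256.4 μm
  Mass loss = 256.4 μm × 7.85 g/cm³ = 2013 g·m⁻²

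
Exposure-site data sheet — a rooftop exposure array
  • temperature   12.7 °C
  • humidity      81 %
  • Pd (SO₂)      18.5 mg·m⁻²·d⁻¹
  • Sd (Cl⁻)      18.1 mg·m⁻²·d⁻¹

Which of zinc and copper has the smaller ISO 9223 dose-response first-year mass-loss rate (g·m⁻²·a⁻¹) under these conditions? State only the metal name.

zinc: temperature factor f = -0.071·(2.7) = -0.1917
  Pd branch = 0.0129·Pd^0.44·e^(0.046·RH+f) = 1.596 μm/a
  Sd branch = 0.0175·Sd^0.57·e^(0.008·RH+0.085·T) = 0.513 μm/a
  sum: 1.596 + 0.513 → r_corr = 2.109 μm/a
  mass loss = 2.109 μm/a × 7.14 g/cm³ = 15.06 g·m⁻²·a⁻¹
copper: f(T) = -0.080·(T−10) [T>10 °C] = -0.2160
  Pd branch = 0.0053·Pd^0.26·e^(0.059·RH+f) = 1.085 μm/a
  Sd branch = 0.01025·Sd^0.27·e^(0.036·RH+0.049·T) = 0.7708 μm/a
  sum: 1.085 + 0.7708 → r_corr = 1.856 μm/a
  mass loss = 1.856 μm/a × 8.96 g/cm³ = 16.63 g·m⁻²·a⁻¹
Ordering by g·m⁻²·a⁻¹: copper (16.6) > zinc (15.1)

zinc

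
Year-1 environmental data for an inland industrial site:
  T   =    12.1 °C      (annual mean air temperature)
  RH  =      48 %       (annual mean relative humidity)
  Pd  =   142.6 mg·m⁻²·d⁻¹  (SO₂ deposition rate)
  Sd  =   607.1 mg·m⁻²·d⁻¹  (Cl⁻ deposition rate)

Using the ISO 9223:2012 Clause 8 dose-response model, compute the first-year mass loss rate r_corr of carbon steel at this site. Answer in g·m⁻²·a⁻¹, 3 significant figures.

carbon steel: temperature factor f = -0.054·(2.1) = -0.1134
  Pd branch = 1.77·Pd^0.52·e^(0.02·RH+f) = 54.42 μm/a
  Cl⁻ term: 0.102·607.1^0.62·exp(0.033·48+0.04·12.1) = 42.89
  r_corr = 54.42 + 42.89 = 97.31 μm/a
Convert to mass loss: 97.31 μm/a × 7.85 g/cm³ = 763.9 g·m⁻²·a⁻¹

r_corr = 764 g·m⁻²·a⁻¹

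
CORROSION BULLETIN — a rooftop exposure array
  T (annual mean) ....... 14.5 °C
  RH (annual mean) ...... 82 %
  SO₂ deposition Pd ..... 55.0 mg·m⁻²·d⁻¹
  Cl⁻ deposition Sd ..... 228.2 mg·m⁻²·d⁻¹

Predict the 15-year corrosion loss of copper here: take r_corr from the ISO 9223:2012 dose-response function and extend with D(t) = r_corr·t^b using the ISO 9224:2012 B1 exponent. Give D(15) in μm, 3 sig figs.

copper: T>10 °C ⇒ hinge -0.080·(14.5−10) = -0.3600
  SO₂ term: 0.0053·55.0^0.26·exp(0.059·82-0.3600) = 1.323
  Sd branch = 0.01025·Sd^0.27·e^(0.036·RH+0.049·T) = 1.73 μm/a
  r_corr = 1.323 + 1.73 = 3.053 μm/a
Long-term exponent b (ISO 9224 Table 2, B1) = 0.667
  D(15) = 3.053 × 15^0.667 = 3.053 × 6.088 = 18.59 μm

D(15) = 18.6 μm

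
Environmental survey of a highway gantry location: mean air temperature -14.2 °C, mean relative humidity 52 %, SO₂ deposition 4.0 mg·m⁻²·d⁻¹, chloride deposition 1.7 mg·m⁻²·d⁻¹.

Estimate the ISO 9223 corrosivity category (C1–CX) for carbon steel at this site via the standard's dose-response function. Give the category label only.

carbon steel: temperature factor f = +0.150·(-24.2) = -3.6300
  SO₂ term: 1.77·4.0^0.52·exp(0.02·52-3.6300) = 0.273
  Cl⁻ term: 0.102·1.7^0.62·exp(0.033·52+0.04·-14.2) = 0.4467
  sum: 0.273 + 0.4467 → r_corr = 0.7198 μm/a
ISO 9223 Table 2 (carbon steel): 0 < 0.72 ≤ 1.3 μm/a ⇒ C1

C1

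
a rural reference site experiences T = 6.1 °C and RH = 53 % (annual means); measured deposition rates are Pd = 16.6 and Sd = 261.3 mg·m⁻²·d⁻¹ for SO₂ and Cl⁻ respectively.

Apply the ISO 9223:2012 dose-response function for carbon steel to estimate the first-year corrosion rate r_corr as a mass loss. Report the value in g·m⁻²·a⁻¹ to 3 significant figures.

r_corr = 281 g·m⁻²·a⁻¹

carbon steel: f(T) = +0.150·(T−10) [T≤10 °C] = -0.5850
  Pd branch = 1.77·Pd^0.52·e^(0.02·RH+f) = 12.27 μm/a
  Sd branch = 0.102·Sd^0.62·e^(0.033·RH+0.04·T) = 23.59 μm/a
  sum: 12.27 + 23.59 → r_corr = 35.86 μm/a
Convert to mass loss: 35.86 μm/a × 7.85 g/cm³ = 281.5 g·m⁻²·a⁻¹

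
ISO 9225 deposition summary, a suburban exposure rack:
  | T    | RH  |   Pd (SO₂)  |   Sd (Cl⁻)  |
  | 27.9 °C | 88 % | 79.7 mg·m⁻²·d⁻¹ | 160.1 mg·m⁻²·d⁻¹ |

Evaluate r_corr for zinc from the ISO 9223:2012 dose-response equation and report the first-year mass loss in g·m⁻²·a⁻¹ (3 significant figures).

r_corr = 59.0 g·m⁻²·a⁻¹

zinc: T>10 °C ⇒ hinge -0.071·(27.9−10) = -1.2709
  SO₂ term: 0.0129·79.7^0.44·exp(0.046·88-1.2709) = 1.423
  Cl⁻ term: 0.0175·160.1^0.57·exp(0.008·88+0.085·27.9) = 6.842
  sum: 1.423 + 6.842 → r_corr = 8.266 μm/a
Convert to mass loss: 8.266 μm/a × 7.14 g/cm³ = 59.02 g·m⁻²·a⁻¹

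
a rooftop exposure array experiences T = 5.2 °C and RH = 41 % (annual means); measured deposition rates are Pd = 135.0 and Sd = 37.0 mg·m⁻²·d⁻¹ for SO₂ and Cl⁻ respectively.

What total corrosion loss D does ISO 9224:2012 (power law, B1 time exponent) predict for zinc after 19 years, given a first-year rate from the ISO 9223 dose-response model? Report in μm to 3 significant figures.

D(19) = 9.96 μm

zinc: temperature factor f = +0.038·(-4.8) = -0.1824
  Pd branch = 0.0129·Pd^0.44·e^(0.046·RH+f) = 0.6135 μm/a
  Sd branch = 0.0175·Sd^0.57·e^(0.008·RH+0.085·T) = 0.296 μm/a
  sum: 0.6135 + 0.296 → r_corr = 0.9095 μm/a
ISO 9224: D(t) = r_corr · t^b with b = 0.813 (zinc, B1)
  D(19) = 0.9095 × 19^0.813 = 0.9095 × 10.96 = 9.964 μm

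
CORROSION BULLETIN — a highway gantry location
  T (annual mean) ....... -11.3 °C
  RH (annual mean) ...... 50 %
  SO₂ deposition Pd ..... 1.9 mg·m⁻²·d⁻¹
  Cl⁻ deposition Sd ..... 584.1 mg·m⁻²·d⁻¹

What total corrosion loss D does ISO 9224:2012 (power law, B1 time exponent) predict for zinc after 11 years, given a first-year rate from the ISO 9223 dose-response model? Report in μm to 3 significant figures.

zinc: T≤10 °C ⇒ hinge +0.038·(-11.3−10) = -0.8094
  Pd branch = 0.0129·Pd^0.44·e^(0.046·RH+f) = 0.07596 μm/a
  Cl⁻ term: 0.0175·584.1^0.57·exp(0.008·50+0.085·-11.3) = 0.3771
  r_corr = 0.07596 + 0.3771 = 0.4531 μm/a
ISO 9224: D(t) = r_corr · t^b with b = 0.813 (zinc, B1)
  D(11) = 0.4531 × 11^0.813 = 0.4531 × 7.025 = 3.183 μm

D(11) = 3.18 μm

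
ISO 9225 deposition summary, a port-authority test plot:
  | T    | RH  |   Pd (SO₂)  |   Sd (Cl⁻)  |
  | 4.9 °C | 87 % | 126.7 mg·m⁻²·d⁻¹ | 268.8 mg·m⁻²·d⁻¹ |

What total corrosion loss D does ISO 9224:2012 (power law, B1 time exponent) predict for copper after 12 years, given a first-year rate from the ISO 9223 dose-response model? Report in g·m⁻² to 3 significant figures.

copper: temperature factor f = +0.126·(-5.1) = -0.6426
  SO₂ term: 0.0053·126.7^0.26·exp(0.059·87-0.6426) = 1.664
  Cl⁻ term: 0.01025·268.8^0.27·exp(0.036·87+0.049·4.9) = 1.353
  sum: 1.664 + 1.353 → r_corr = 3.017 μm/a
Long-term exponent b (ISO 9224 Table 2, B1) = 0.667
  D(12) = 3.017 × 12^0.667 = 3.017 × 5.246 = 15.82 μm
  Mass loss = 15.82 μm × 8.96 g/cm³ = 141.8 g·m⁻²

D(12) = 142 g·m⁻²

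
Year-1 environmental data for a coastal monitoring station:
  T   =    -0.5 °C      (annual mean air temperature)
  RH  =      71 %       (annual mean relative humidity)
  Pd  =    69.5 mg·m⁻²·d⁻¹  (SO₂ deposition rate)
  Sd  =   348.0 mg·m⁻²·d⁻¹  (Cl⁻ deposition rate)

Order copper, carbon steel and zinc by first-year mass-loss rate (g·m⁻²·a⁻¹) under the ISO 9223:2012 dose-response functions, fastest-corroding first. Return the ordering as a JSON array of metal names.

["carbon steel", "zinc", "copper"]

copper: T≤10 °C ⇒ hinge +0.126·(-0.5−10) = -1.3230
  Pd branch = 0.0053·Pd^0.26·e^(0.059·RH+f) = 0.2805 μm/a
  Sd branch = 0.01025·Sd^0.27·e^(0.036·RH+0.049·T) = 0.6257 μm/a
  r_corr = 0.2805 + 0.6257 = 0.9062 μm/a
  mass loss = 0.9062 μm/a × 8.96 g/cm³ = 8.119 g·m⁻²·a⁻¹
carbon steel: T≤10 °C ⇒ hinge +0.150·(-0.5−10) = -1.5750
  SO₂ term: 1.77·69.5^0.52·exp(0.02·71-1.5750) = 13.76
  Sd branch = 0.102·Sd^0.62·e^(0.033·RH+0.04·T) = 39.2 μm/a
  r_corr = 13.76 + 39.2 = 52.95 μm/a
  mass loss = 52.95 μm/a × 7.85 g/cm³ = 415.7 g·m⁻²·a⁻¹
zinc: temperature factor f = +0.038·(-10.5) = -0.3990
  SO₂ term: 0.0129·69.5^0.44·exp(0.046·71-0.3990) = 1.466
  Cl⁻ term: 0.0175·348.0^0.57·exp(0.008·71+0.085·-0.5) = 0.8317
  r_corr = 1.466 + 0.8317 = 2.298 μm/a
  mass loss = 2.298 μm/a × 7.14 g/cm³ = 16.41 g·m⁻²·a⁻¹
Ordering by g·m⁻²·a⁻¹: carbon steel (416) > zinc (16.4) > copper (8.12)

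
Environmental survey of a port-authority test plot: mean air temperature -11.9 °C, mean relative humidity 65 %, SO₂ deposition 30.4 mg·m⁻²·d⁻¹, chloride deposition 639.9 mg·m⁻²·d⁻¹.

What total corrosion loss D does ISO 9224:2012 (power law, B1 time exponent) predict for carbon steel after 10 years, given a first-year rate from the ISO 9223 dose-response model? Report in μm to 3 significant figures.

D(10) = 104 μm

carbon steel: T≤10 °C ⇒ hinge +0.150·(-11.9−10) = -3.2850
  SO₂ term: 1.77·30.4^0.52·exp(0.02·65-3.2850) = 1.435
  Sd branch = 0.102·Sd^0.62·e^(0.033·RH+0.04·T) = 29.73 μm/a
  r_corr = 1.435 + 29.73 = 31.17 μm/a
Power-law: D(10) = r_corr · 10^0.523
  D(10) = 31.17 × 10^0.523 = 31.17 × 3.334 = 103.9 μm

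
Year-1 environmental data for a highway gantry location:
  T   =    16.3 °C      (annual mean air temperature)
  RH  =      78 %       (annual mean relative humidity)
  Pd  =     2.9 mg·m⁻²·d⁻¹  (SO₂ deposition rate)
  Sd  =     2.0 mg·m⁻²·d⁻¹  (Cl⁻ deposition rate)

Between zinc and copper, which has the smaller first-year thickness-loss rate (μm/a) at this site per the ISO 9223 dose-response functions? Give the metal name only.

zinc: temperature factor f = -0.071·(6.3) = -0.4473
  SO₂ term: 0.0129·2.9^0.44·exp(0.046·78-0.4473) = 0.4765
  Sd branch = 0.0175·Sd^0.57·e^(0.008·RH+0.085·T) = 0.1938 μm/a
  sum: 0.4765 + 0.1938 → r_corr = 0.6703 μm/a
copper: temperature factor f = -0.080·(6.3) = -0.5040
  Pd branch = 0.0053·Pd^0.26·e^(0.059·RH+f) = 0.421 μm/a
  Sd branch = 0.01025·Sd^0.27·e^(0.036·RH+0.049·T) = 0.4554 μm/a
  r_corr = 0.421 + 0.4554 = 0.8763 μm/a
Ordering by μm/a: copper (0.876) > zinc (0.67)

zinc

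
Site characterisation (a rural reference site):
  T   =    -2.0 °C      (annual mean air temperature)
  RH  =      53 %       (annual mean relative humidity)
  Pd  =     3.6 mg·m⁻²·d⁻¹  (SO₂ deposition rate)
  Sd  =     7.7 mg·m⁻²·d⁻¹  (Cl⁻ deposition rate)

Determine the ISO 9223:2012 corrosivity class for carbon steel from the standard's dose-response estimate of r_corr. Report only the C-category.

C2

carbon steel: temperature factor f = +0.150·(-12.0) = -1.8000
  sulphur-dioxide contribution → 1.644 μm/a
  chloride contribution → 1.919 μm/a
  total first-year rate 3.563 μm/a
3.56 μm/a falls in (1.3, 25] for carbon steel → category C2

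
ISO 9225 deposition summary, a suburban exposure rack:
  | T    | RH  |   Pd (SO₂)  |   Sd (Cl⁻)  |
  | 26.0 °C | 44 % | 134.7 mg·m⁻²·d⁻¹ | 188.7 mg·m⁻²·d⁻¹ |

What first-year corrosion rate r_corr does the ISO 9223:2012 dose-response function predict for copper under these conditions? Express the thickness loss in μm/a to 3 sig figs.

r_corr = 0.806 μm/a

copper: f(T) = -0.080·(T−10) [T>10 °C] = -1.2800
  sulphur-dioxide contribution → 0.0707 μm/a
  chloride contribution → 0.7352 μm/a
  total first-year rate 0.8059 μm/a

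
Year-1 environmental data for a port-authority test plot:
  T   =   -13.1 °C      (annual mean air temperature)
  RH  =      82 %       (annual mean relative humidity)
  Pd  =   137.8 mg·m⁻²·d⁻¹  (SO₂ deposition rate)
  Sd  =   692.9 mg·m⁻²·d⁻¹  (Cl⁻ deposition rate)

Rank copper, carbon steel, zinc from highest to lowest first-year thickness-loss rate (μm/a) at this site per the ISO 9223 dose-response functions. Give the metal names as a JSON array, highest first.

["carbon steel", "zinc", "copper"]

copper: f(T) = +0.126·(T−10) [T≤10 °C] = -2.9106
  Pd branch = 0.0053·Pd^0.26·e^(0.059·RH+f) = 0.1311 μm/a
  Sd branch = 0.01025·Sd^0.27·e^(0.036·RH+0.049·T) = 0.6039 μm/a
  sum: 0.1311 + 0.6039 → r_corr = 0.735 μm/a
carbon steel: T≤10 °C ⇒ hinge +0.150·(-13.1−10) = -3.4650
  Pd branch = 1.77·Pd^0.52·e^(0.02·RH+f) = 3.697 μm/a
  Sd branch = 0.102·Sd^0.62·e^(0.033·RH+0.04·T) = 52.17 μm/a
  sum: 3.697 + 52.17 → r_corr = 55.87 μm/a
zinc: f(T) = +0.038·(T−10) [T≤10 °C] = -0.8778
  SO₂ term: 0.0129·137.8^0.44·exp(0.046·82-0.8778) = 2.036
  Sd branch = 0.0175·Sd^0.57·e^(0.008·RH+0.085·T) = 0.4608 μm/a
  sum: 2.036 + 0.4608 → r_corr = 2.497 μm/a
Ordering by μm/a: carbon steel (55.9) > zinc (2.5) > copper (0.735)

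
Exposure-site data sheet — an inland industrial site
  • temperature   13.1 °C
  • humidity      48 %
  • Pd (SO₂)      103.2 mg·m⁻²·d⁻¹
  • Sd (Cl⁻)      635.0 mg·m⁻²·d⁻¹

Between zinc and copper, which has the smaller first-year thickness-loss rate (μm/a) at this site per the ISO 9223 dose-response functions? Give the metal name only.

copper

zinc: temperature factor f = -0.071·(3.1) = -0.2201
  SO₂ term: 0.0129·103.2^0.44·exp(0.046·48-0.2201) = 0.7243
  Sd branch = 0.0175·Sd^0.57·e^(0.008·RH+0.085·T) = 3.097 μm/a
  r_corr = 0.7243 + 3.097 = 3.822 μm/a
copper: temperature factor f = -0.080·(3.1) = -0.2480
  Pd branch = 0.0053·Pd^0.26·e^(0.059·RH+f) = 0.2344 μm/a
  Sd branch = 0.01025·Sd^0.27·e^(0.036·RH+0.049·T) = 0.6262 μm/a
  r_corr = 0.2344 + 0.6262 = 0.8606 μm/a
Ordering by μm/a: zinc (3.82) > copper (0.861)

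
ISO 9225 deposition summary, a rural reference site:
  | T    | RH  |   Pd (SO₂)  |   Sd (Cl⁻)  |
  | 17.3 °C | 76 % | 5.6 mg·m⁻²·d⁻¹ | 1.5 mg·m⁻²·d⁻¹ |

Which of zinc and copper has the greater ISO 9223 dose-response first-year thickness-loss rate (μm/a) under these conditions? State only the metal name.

copper

zinc: temperature factor f = -0.071·(7.3) = -0.5183
  SO₂ term: 0.0129·5.6^0.44·exp(0.046·76-0.5183) = 0.5407
  Cl⁻ term: 0.0175·1.5^0.57·exp(0.008·76+0.085·17.3) = 0.1762
  r_corr = 0.5407 + 0.1762 = 0.717 μm/a
copper: temperature factor f = -0.080·(7.3) = -0.5840
  Pd branch = 0.0053·Pd^0.26·e^(0.059·RH+f) = 0.4098 μm/a
  Sd branch = 0.01025·Sd^0.27·e^(0.036·RH+0.049·T) = 0.4118 μm/a
  sum: 0.4098 + 0.4118 → r_corr = 0.8215 μm/a
Ordering by μm/a: copper (0.822) > zinc (0.717)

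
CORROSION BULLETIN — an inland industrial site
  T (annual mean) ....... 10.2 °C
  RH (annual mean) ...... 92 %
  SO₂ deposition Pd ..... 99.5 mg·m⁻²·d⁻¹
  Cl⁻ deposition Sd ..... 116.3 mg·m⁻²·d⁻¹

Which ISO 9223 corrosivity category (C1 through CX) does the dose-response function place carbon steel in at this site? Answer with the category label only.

carbon steel: T>10 °C ⇒ hinge -0.054·(10.2−10) = -0.0108
  SO₂ term: 1.77·99.5^0.52·exp(0.02·92-0.0108) = 120.6
  Sd branch = 0.102·Sd^0.62·e^(0.033·RH+0.04·T) = 60.95 μm/a
  r_corr = 120.6 + 60.95 = 181.5 μm/a
ISO 9223 Table 2 (carbon steel): 80 < 182 ≤ 200 μm/a ⇒ C5

C5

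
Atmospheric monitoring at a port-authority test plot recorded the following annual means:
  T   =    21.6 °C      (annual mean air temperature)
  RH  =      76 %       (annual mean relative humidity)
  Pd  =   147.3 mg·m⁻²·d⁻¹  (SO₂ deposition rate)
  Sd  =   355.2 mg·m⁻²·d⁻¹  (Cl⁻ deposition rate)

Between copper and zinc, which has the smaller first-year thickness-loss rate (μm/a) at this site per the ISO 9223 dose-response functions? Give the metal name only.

copper

copper: temperature factor f = -0.080·(11.6) = -0.9280
  SO₂ term: 0.0053·147.3^0.26·exp(0.059·76-0.9280) = 0.6798
  Sd branch = 0.01025·Sd^0.27·e^(0.036·RH+0.049·T) = 2.225 μm/a
  sum: 0.6798 + 2.225 → r_corr = 2.904 μm/a
zinc: T>10 °C ⇒ hinge -0.071·(21.6−10) = -0.8236
  Pd branch = 0.0129·Pd^0.44·e^(0.046·RH+f) = 1.68 μm/a
  Cl⁻ term: 0.0175·355.2^0.57·exp(0.008·76+0.085·21.6) = 5.731
  sum: 1.68 + 5.731 → r_corr = 7.411 μm/a
Ordering by μm/a: zinc (7.41) > copper (2.9)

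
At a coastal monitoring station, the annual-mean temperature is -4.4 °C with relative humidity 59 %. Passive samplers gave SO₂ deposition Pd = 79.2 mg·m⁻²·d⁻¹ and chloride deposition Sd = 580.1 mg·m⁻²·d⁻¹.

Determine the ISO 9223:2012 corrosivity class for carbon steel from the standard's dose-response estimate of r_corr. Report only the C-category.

C3

carbon steel: T≤10 °C ⇒ hinge +0.150·(-4.4−10) = -2.1600
  SO₂ term: 1.77·79.2^0.52·exp(0.02·59-2.1600) = 6.452
  Cl⁻ term: 0.102·580.1^0.62·exp(0.033·59+0.04·-4.4) = 30.98
  sum: 6.452 + 30.98 → r_corr = 37.43 μm/a
37.4 μm/a falls in (25, 50] for carbon steel → category C3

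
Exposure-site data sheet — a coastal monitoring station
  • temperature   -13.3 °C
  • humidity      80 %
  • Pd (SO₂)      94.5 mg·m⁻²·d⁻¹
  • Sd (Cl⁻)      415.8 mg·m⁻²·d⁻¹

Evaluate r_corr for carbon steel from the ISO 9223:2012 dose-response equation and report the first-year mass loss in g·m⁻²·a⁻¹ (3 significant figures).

carbon steel: f(T) = +0.150·(T−10) [T≤10 °C] = -3.4950
  SO₂ term: 1.77·94.5^0.52·exp(0.02·80-3.4950) = 2.833
  Sd branch = 0.102·Sd^0.62·e^(0.033·RH+0.04·T) = 35.3 μm/a
  sum: 2.833 + 35.3 → r_corr = 38.13 μm/a
Convert to mass loss: 38.13 μm/a × 7.85 g/cm³ = 299.4 g·m⁻²·a⁻¹

r_corr = 299 g·m⁻²·a⁻¹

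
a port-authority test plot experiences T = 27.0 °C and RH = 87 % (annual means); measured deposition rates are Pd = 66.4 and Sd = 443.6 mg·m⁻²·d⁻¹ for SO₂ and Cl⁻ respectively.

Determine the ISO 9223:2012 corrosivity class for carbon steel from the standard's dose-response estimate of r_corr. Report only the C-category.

CX

carbon steel: temperature factor f = -0.054·(17.0) = -0.9180
  sulphur-dioxide contribution → 35.69 μm/a
  chloride contribution → 232.1 μm/a
  ⇒ r_corr(carbon steel) = 267.8 μm/a
ISO 9223 Table 2 (carbon steel): 200 < 268 ≤ 700 μm/a ⇒ CX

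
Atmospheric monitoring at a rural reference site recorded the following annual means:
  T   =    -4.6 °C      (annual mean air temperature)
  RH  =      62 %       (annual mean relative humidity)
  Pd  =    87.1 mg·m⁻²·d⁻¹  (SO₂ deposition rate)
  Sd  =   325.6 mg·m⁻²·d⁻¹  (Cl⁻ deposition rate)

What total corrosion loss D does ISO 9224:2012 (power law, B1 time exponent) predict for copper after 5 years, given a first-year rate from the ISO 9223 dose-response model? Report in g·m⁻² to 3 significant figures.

D(5) = 12.3 g·m⁻²

copper: temperature factor f = +0.126·(-14.6) = -1.8396
  sulphur-dioxide contribution → 0.1043 μm/a
  chloride contribution → 0.3636 μm/a
  ⇒ r_corr(copper) = 0.4679 μm/a
ISO 9224: D(t) = r_corr · t^b with b = 0.667 (copper, B1)
  D(5) = 0.4679 × 5^0.667 = 0.4679 × 2.926 = 1.369 μm
  Mass loss = 1.369 μm × 8.96 g/cm³ = 12.27 g·m⁻²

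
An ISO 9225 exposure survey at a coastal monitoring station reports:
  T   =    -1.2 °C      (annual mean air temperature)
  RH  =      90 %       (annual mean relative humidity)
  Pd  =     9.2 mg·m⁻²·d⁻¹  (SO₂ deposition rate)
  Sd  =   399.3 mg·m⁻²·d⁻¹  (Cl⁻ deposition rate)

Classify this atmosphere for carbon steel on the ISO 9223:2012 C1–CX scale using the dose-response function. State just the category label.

carbon steel: f(T) = +0.150·(T−10) [T≤10 °C] = -1.6800
  SO₂ term: 1.77·9.2^0.52·exp(0.02·90-1.6800) = 6.328
  Sd branch = 0.102·Sd^0.62·e^(0.033·RH+0.04·T) = 77.7 μm/a
  sum: 6.328 + 77.7 → r_corr = 84.03 μm/a
84 μm/a falls in (80, 200] for carbon steel → category C5

C5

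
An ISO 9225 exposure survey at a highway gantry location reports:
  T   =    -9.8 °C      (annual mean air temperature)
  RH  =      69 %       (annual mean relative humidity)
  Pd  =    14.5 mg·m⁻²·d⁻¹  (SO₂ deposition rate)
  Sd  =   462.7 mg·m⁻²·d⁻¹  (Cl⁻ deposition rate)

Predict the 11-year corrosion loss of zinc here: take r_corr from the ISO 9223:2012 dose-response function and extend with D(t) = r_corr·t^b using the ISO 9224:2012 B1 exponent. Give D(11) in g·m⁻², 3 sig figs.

zinc: f(T) = +0.038·(T−10) [T≤10 °C] = -0.7524
  SO₂ term: 0.0129·14.5^0.44·exp(0.046·69-0.7524) = 0.4713
  Cl⁻ term: 0.0175·462.7^0.57·exp(0.008·69+0.085·-9.8) = 0.4367
  sum: 0.4713 + 0.4367 → r_corr = 0.908 μm/a
ISO 9224: D(t) = r_corr · t^b with b = 0.813 (zinc, B1)
  D(11) = 0.908 × 11^0.813 = 0.908 × 7.025 = 6.379 μm
  Mass loss = 6.379 μm × 7.14 g/cm³ = 45.55 g·m⁻²

D(11) = 45.5 g·m⁻²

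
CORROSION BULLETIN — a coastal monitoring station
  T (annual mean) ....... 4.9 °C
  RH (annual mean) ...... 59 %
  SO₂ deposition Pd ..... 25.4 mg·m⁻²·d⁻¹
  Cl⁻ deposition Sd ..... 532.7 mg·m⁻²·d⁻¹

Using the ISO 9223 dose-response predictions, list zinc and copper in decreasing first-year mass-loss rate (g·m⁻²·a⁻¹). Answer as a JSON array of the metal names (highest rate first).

zinc: temperature factor f = +0.038·(-5.1) = -0.1938
  SO₂ term: 0.0129·25.4^0.44·exp(0.046·59-0.1938) = 0.6656
  Sd branch = 0.0175·Sd^0.57·e^(0.008·RH+0.085·T) = 1.524 μm/a
  sum: 0.6656 + 1.524 → r_corr = 2.19 μm/a
  mass loss = 2.19 μm/a × 7.14 g/cm³ = 15.63 g·m⁻²·a⁻¹
copper: T≤10 °C ⇒ hinge +0.126·(4.9−10) = -0.6426
  Pd branch = 0.0053·Pd^0.26·e^(0.059·RH+f) = 0.21 μm/a
  Sd branch = 0.01025·Sd^0.27·e^(0.036·RH+0.049·T) = 0.5937 μm/a
  sum: 0.21 + 0.5937 → r_corr = 0.8037 μm/a
  mass loss = 0.8037 μm/a × 8.96 g/cm³ = 7.201 g·m⁻²·a⁻¹
Ordering by g·m⁻²·a⁻¹: zinc (15.6) > copper (7.2)

["zinc", "copper"]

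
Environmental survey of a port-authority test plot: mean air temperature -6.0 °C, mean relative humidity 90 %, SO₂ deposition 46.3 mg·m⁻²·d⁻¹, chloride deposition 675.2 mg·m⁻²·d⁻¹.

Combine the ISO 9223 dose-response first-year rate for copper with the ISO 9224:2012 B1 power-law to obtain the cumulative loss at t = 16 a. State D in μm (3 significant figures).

copper: f(T) = +0.126·(T−10) [T≤10 °C] = -2.0160
  SO₂ term: 0.0053·46.3^0.26·exp(0.059·90-2.0160) = 0.3872
  Cl⁻ term: 0.01025·675.2^0.27·exp(0.036·90+0.049·-6.0) = 1.133
  r_corr = 0.3872 + 1.133 = 1.52 μm/a
ISO 9224: D(t) = r_corr · t^b with b = 0.667 (copper, B1)
  D(16) = 1.52 × 16^0.667 = 1.52 × 6.355 = 9.659 μm

D(16) = 9.66 μm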